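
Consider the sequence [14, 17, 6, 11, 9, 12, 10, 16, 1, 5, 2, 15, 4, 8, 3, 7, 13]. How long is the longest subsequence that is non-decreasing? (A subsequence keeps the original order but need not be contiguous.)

5

Track the smallest tail for each achievable length (allowing ties):
14 → extends → [14]
17 → extends → [14, 17]
6 → replaces 14 → [6, 17]
11 → replaces 17 → [6, 11]
9 → replaces 11 → [6, 9]
12 → extends → [6, 9, 12]
10 → replaces 12 → [6, 9, 10]
16 → extends → [6, 9, 10, 16]
1 → replaces 6 → [1, 9, 10, 16]
5 → replaces 9 → [1, 5, 10, 16]
2 → replaces 5 → [1, 2, 10, 16]
15 → replaces 16 → [1, 2, 10, 15]
4 → replaces 10 → [1, 2, 4, 15]
8 → replaces 15 → [1, 2, 4, 8]
3 → replaces 4 → [1, 2, 3, 8]
7 → replaces 8 → [1, 2, 3, 7]
13 → extends → [1, 2, 3, 7, 13]
Five tails, so the longest non-decreasing subsequence has length 5 (e.g. 1, 2, 4, 8, 13).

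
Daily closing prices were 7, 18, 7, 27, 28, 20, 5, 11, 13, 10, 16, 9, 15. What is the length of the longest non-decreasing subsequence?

Let dp[i] be the length of the longest such subsequence ending at index i:
i:      1  2  3  4  5  6  7  8  9 10 11 12 13
a[i]:   7 18  7 27 28 20  5 11 13 10 16  9 15
dp:     1  2  2  3  4  3  1  3  4  3  5  3  5
Maximum dp value is 5.

5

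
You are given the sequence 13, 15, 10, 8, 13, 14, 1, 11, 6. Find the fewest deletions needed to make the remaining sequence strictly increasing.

6

Fewest deletions = n − (longest strictly increasing subsequence).
i:      1  2  3  4  5  6  7  8  9
a[i]:  13 15 10  8 13 14  1 11  6
dp:     1  2  1  1  2  3  1  2  2
max dp = 3, so deletions = 9 − 3 = 6.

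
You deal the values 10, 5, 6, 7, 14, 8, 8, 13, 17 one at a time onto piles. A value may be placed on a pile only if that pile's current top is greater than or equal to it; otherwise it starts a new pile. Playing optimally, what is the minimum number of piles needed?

6

The minimum number of non-increasing subsequences covering a sequence equals the length of its longest strictly increasing subsequence.
LIS length is 6 (e.g. 5, 6, 7, 8, 13, 17), so 6 piles are needed.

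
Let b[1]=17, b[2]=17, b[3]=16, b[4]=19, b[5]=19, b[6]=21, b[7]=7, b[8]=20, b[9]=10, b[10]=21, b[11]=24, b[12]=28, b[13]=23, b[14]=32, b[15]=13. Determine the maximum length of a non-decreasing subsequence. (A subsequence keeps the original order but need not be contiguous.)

Track the smallest tail for each achievable length (allowing ties):
17 → extends → [17]
17 → extends → [17, 17]
16 → replaces 17 → [16, 17]
19 → extends → [16, 17, 19]
19 → extends → [16, 17, 19, 19]
21 → extends → [16, 17, 19, 19, 21]
7 → replaces 16 → [7, 17, 19, 19, 21]
20 → replaces 21 → [7, 17, 19, 19, 20]
10 → replaces 17 → [7, 10, 19, 19, 20]
21 → extends → [7, 10, 19, 19, 20, 21]
24 → extends → [7, 10, 19, 19, 20, 21, 24]
28 → extends → [7, 10, 19, 19, 20, 21, 24, 28]
23 → replaces 24 → [7, 10, 19, 19, 20, 21, 23, 28]
32 → extends → [7, 10, 19, 19, 20, 21, 23, 28, 32]
13 → replaces 19 → [7, 10, 13, 19, 20, 21, 23, 28, 32]
Nine tails, so the longest non-decreasing subsequence has length 9 (e.g. 17, 17, 19, 19, 21, 21, 24, 28, 32).

9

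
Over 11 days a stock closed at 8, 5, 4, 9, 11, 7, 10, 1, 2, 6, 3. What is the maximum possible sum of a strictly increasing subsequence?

Let S[i] be the best sum of a strictly increasing subsequence ending at i:
i:      1  2  3  4  5  6  7  8  9 10 11
a[i]:   8  5  4  9 11  7 10  1  2  6  3
S:      8  5  4 17 28 12 27  1  3 11  6
Maximum is 28 (e.g. 8 + 9 + 11).

28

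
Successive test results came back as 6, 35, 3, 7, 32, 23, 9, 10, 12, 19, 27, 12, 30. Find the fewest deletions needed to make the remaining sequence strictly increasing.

Fewest deletions = n − (longest strictly increasing subsequence).
i:      1  2  3  4  5  6  7  8  9 10 11 12 13
a[i]:   6 35  3  7 32 23  9 10 12 19 27 12 30
dp:     1  2  1  2  3  3  3  4  5  6  7  5  8
max dp = 8, so deletions = 13 − 8 = 5.

5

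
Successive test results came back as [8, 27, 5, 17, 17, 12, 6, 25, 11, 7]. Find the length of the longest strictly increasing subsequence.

3

Let dp[i] be the length of the longest such subsequence ending at index i:
i:      1  2  3  4  5  6  7  8  9 10
a[i]:   8 27  5 17 17 12  6 25 11  7
dp:     1  2  1  2  2  2  2  3  3  3
Maximum dp value is 3.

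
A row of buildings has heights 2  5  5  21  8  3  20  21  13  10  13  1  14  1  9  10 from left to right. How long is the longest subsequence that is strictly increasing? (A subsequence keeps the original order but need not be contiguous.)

Let dp[i] be the length of the longest such subsequence ending at index i:
i:      1  2  3  4  5  6  7  8  9 10 11 12 13 14 15 16
a[i]:   2  5  5 21  8  3 20 21 13 10 13  1 14  1  9 10
dp:     1  2  2  3  3  2  4  5  4  4  5  1  6  1  4  5
Maximum dp value is 6.

6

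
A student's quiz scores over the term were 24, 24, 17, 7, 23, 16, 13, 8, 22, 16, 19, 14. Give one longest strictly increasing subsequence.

Patience tails give the LIS length; then backtrack through the dp parents:
24 → extends → [24]
24 → already a tail → [24]
17 → replaces 24 → [17]
7 → replaces 17 → [7]
23 → extends → [7, 23]
16 → replaces 23 → [7, 16]
13 → replaces 16 → [7, 13]
8 → replaces 13 → [7, 8]
22 → extends → [7, 8, 22]
16 → replaces 22 → [7, 8, 16]
19 → extends → [7, 8, 16, 19]
14 → replaces 16 → [7, 8, 14, 19]
Length 4; one witness is 7, 13, 16, 19.

7, 13, 16, 19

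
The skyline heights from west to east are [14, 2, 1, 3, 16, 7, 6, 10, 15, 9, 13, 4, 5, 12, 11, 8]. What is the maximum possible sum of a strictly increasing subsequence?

Let S[i] be the best sum of a strictly increasing subsequence ending at i:
i:      1  2  3  4  5  6  7  8  9 10 11 12 13 14 15 16
a[i]:  14  2  1  3 16  7  6 10 15  9 13  4  5 12 11  8
S:     14  2  1  5 30 12 11 22 37 21 35  9 14 34 33 22
Maximum is 37 (e.g. 2 + 3 + 7 + 10 + 15).

37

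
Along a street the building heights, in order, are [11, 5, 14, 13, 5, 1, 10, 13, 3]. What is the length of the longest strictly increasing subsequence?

Let dp[i] be the length of the longest such subsequence ending at index i:
i:      1  2  3  4  5  6  7  8  9
a[i]:  11  5 14 13  5  1 10 13  3
dp:     1  1  2  2  1  1  2  3  2
Maximum dp value is 3.

3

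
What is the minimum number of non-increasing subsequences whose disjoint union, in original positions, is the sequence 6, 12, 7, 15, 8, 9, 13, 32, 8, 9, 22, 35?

7

Place each on the leftmost legal pile:
6 → new pile 1 (tops now [6])
12 → new pile 2 (tops now [6, 12])
7 → pile 2 (tops now [6, 7])
15 → new pile 3 (tops now [6, 7, 15])
8 → pile 3 (tops now [6, 7, 8])
9 → new pile 4 (tops now [6, 7, 8, 9])
13 → new pile 5 (tops now [6, 7, 8, 9, 13])
32 → new pile 6 (tops now [6, 7, 8, 9, 13, 32])
8 → pile 3 (tops now [6, 7, 8, 9, 13, 32])
9 → pile 4 (tops now [6, 7, 8, 9, 13, 32])
22 → pile 6 (tops now [6, 7, 8, 9, 13, 22])
35 → new pile 7 (tops now [6, 7, 8, 9, 13, 22, 35])
Seven piles.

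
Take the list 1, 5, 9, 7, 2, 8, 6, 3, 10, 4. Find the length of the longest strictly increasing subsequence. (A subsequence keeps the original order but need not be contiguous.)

5

Track the smallest tail for each achievable length (strict):
1 → extends → [1]
5 → extends → [1, 5]
9 → extends → [1, 5, 9]
7 → replaces 9 → [1, 5, 7]
2 → replaces 5 → [1, 2, 7]
8 → extends → [1, 2, 7, 8]
6 → replaces 7 → [1, 2, 6, 8]
3 → replaces 6 → [1, 2, 3, 8]
10 → extends → [1, 2, 3, 8, 10]
4 → replaces 8 → [1, 2, 3, 4, 10]
Five tails, so the longest strictly increasing subsequence has length 5 (e.g. 1, 5, 7, 8, 10).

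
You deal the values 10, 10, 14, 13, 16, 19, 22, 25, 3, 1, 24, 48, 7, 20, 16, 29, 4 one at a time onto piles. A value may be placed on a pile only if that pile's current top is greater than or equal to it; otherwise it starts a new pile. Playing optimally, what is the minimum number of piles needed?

7

Place each on the leftmost legal pile:
10 → new pile 1 (tops now [10])
10 → pile 1 (tops now [10])
14 → new pile 2 (tops now [10, 14])
13 → pile 2 (tops now [10, 13])
16 → new pile 3 (tops now [10, 13, 16])
19 → new pile 4 (tops now [10, 13, 16, 19])
22 → new pile 5 (tops now [10, 13, 16, 19, 22])
25 → new pile 6 (tops now [10, 13, 16, 19, 22, 25])
3 → pile 1 (tops now [3, 13, 16, 19, 22, 25])
1 → pile 1 (tops now [1, 13, 16, 19, 22, 25])
24 → pile 6 (tops now [1, 13, 16, 19, 22, 24])
48 → new pile 7 (tops now [1, 13, 16, 19, 22, 24, 48])
7 → pile 2 (tops now [1, 7, 16, 19, 22, 24, 48])
20 → pile 5 (tops now [1, 7, 16, 19, 20, 24, 48])
16 → pile 3 (tops now [1, 7, 16, 19, 20, 24, 48])
29 → pile 7 (tops now [1, 7, 16, 19, 20, 24, 29])
4 → pile 2 (tops now [1, 4, 16, 19, 20, 24, 29])
Seven piles.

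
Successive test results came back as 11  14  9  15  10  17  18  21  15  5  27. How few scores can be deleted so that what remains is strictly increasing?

Fewest deletions = n − (longest strictly increasing subsequence).
Patience tails:
11 → extends → [11]
14 → extends → [11, 14]
9 → replaces 11 → [9, 14]
15 → extends → [9, 14, 15]
10 → replaces 14 → [9, 10, 15]
17 → extends → [9, 10, 15, 17]
18 → extends → [9, 10, 15, 17, 18]
21 → extends → [9, 10, 15, 17, 18, 21]
15 → already a tail → [9, 10, 15, 17, 18, 21]
5 → replaces 9 → [5, 10, 15, 17, 18, 21]
27 → extends → [5, 10, 15, 17, 18, 21, 27]
Longest strictly increasing subsequence has length 7, so deletions = 11 − 7 = 4.

4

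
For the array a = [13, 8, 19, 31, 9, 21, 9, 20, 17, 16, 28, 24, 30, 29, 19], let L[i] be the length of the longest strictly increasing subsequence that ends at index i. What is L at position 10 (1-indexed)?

dp[i] = 1 + max{dp[j] : j<i, a[j]<a[i]} (or 1 if no such j):
i:      1  2  3  4  5  6  7  8  9 10 11 12 13 14 15
a[i]:  13  8 19 31  9 21  9 20 17 16 28 24 30 29 19
dp:     1  1  2  3  2  3  2  3  3  3  4  4  5  5  4
At index 10 the value is 3.

3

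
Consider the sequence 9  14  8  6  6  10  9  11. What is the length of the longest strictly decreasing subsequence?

Let dp[i] be the longest strictly decreasing subsequence ending at i:
i:      1  2  3  4  5  6  7  8
a[i]:   9 14  8  6  6 10  9 11
dp:     1  1  2  3  3  2  3  2
Maximum is 3.

3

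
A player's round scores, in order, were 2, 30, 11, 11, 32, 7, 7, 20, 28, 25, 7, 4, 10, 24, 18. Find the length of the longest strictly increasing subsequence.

4

Let dp[i] be the length of the longest such subsequence ending at index i:
i:      1  2  3  4  5  6  7  8  9 10 11 12 13 14 15
a[i]:   2 30 11 11 32  7  7 20 28 25  7  4 10 24 18
dp:     1  2  2  2  3  2  2  3  4  4  2  2  3  4  4
Maximum dp value is 4.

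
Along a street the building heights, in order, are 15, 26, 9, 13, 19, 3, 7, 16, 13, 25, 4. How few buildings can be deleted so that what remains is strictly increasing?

7

Fewest deletions = n − (longest strictly increasing subsequence).
Patience tails:
15 → extends → [15]
26 → extends → [15, 26]
9 → replaces 15 → [9, 26]
13 → replaces 26 → [9, 13]
19 → extends → [9, 13, 19]
3 → replaces 9 → [3, 13, 19]
7 → replaces 13 → [3, 7, 19]
16 → replaces 19 → [3, 7, 16]
13 → replaces 16 → [3, 7, 13]
25 → extends → [3, 7, 13, 25]
4 → replaces 7 → [3, 4, 13, 25]
Longest strictly increasing subsequence has length 4, so deletions = 11 − 4 = 7.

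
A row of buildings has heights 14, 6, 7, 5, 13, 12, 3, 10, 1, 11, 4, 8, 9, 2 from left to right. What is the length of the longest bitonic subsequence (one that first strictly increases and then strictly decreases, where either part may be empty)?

inc[i] = longest strictly increasing subsequence ending at i; dec[i] = longest strictly decreasing subsequence starting at i:
i:      1  2  3  4  5  6  7  8  9 10 11 12 13 14
a[i]:  14  6  7  5 13 12  3 10  1 11  4  8  9  2
inc:    1  1  2  1  3  3  1  3  1  4  2  3  4  2
dec:    6  4  4  3  5  4  2  3  1  3  2  2  2  1
Best peak at i=5 (value 13): inc=3, dec=5, length 3+5−1 = 7.

7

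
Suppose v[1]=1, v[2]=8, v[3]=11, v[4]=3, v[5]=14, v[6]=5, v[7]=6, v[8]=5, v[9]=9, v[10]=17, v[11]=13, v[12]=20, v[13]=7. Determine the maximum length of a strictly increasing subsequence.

7

Track the smallest tail for each achievable length (strict):
1 → extends → [1]
8 → extends → [1, 8]
11 → extends → [1, 8, 11]
3 → replaces 8 → [1, 3, 11]
14 → extends → [1, 3, 11, 14]
5 → replaces 11 → [1, 3, 5, 14]
6 → replaces 14 → [1, 3, 5, 6]
5 → already a tail → [1, 3, 5, 6]
9 → extends → [1, 3, 5, 6, 9]
17 → extends → [1, 3, 5, 6, 9, 17]
13 → replaces 17 → [1, 3, 5, 6, 9, 13]
20 → extends → [1, 3, 5, 6, 9, 13, 20]
7 → replaces 9 → [1, 3, 5, 6, 7, 13, 20]
Seven tails, so the longest strictly increasing subsequence has length 7 (e.g. 1, 3, 5, 6, 9, 17, 20).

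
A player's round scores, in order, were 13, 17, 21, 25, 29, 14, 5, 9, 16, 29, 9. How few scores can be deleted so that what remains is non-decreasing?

5

Fewest deletions = n − (longest non-decreasing subsequence).
i:      1  2  3  4  5  6  7  8  9 10 11
a[i]:  13 17 21 25 29 14  5  9 16 29  9
dp:     1  2  3  4  5  2  1  2  3  6  3
max dp = 6, so deletions = 11 − 6 = 5.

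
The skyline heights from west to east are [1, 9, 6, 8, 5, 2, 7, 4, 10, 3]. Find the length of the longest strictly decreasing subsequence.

Negate each value so 'decreasing' becomes 'increasing', then run patience tails on the negated sequence:
-1 → extends → [-1]
-9 → replaces -1 → [-9]
-6 → extends → [-9, -6]
-8 → replaces -6 → [-9, -8]
-5 → extends → [-9, -8, -5]
-2 → extends → [-9, -8, -5, -2]
-7 → replaces -5 → [-9, -8, -7, -2]
-4 → replaces -2 → [-9, -8, -7, -4]
-10 → replaces -9 → [-10, -8, -7, -4]
-3 → extends → [-10, -8, -7, -4, -3]
Five tails, so the longest strictly decreasing subsequence of the original has length 5.

5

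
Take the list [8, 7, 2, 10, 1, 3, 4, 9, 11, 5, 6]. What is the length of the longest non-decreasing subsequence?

5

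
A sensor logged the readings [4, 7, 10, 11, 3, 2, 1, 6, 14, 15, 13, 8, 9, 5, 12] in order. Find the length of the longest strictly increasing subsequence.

6

Track the smallest tail for each achievable length (strict):
4 → extends → [4]
7 → extends → [4, 7]
10 → extends → [4, 7, 10]
11 → extends → [4, 7, 10, 11]
3 → replaces 4 → [3, 7, 10, 11]
2 → replaces 3 → [2, 7, 10, 11]
1 → replaces 2 → [1, 7, 10, 11]
6 → replaces 7 → [1, 6, 10, 11]
14 → extends → [1, 6, 10, 11, 14]
15 → extends → [1, 6, 10, 11, 14, 15]
13 → replaces 14 → [1, 6, 10, 11, 13, 15]
8 → replaces 10 → [1, 6, 8, 11, 13, 15]
9 → replaces 11 → [1, 6, 8, 9, 13, 15]
5 → replaces 6 → [1, 5, 8, 9, 13, 15]
12 → replaces 13 → [1, 5, 8, 9, 12, 15]
Six tails, so the longest strictly increasing subsequence has length 6 (e.g. 4, 7, 10, 11, 14, 15).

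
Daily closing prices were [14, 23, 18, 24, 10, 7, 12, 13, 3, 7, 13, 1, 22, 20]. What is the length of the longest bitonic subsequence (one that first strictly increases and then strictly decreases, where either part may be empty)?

7

inc[i] = longest strictly increasing subsequence ending at i; dec[i] = longest strictly decreasing subsequence starting at i:
i:      1  2  3  4  5  6  7  8  9 10 11 12 13 14
a[i]:  14 23 18 24 10  7 12 13  3  7 13  1 22 20
inc:    1  2  2  3  1  1  2  3  1  2  3  1  4  4
dec:    5  6  5  5  4  3  3  3  2  2  2  1  2  1
Best peak at i=2 (value 23): inc=2, dec=6, length 2+6−1 = 7.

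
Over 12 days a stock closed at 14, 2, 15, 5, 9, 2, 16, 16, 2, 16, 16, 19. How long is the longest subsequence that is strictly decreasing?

Let dp[i] be the longest strictly decreasing subsequence ending at i:
i:      1  2  3  4  5  6  7  8  9 10 11 12
a[i]:  14  2 15  5  9  2 16 16  2 16 16 19
dp:     1  2  1  2  2  3  1  1  3  1  1  1
Maximum is 3.

3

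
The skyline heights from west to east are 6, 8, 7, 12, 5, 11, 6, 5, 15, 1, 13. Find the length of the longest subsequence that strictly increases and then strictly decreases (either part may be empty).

inc[i] = longest strictly increasing subsequence ending at i; dec[i] = longest strictly decreasing subsequence starting at i:
i:      1  2  3  4  5  6  7  8  9 10 11
a[i]:   6  8  7 12  5 11  6  5 15  1 13
inc:    1  2  2  3  1  3  2  1  4  1  4
dec:    3  5  4  5  2  4  3  2  2  1  1
Best peak at i=4 (value 12): inc=3, dec=5, length 3+5−1 = 7.

7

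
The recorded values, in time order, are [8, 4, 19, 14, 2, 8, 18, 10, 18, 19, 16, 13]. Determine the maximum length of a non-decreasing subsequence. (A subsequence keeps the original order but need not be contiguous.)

Let dp[i] be the length of the longest such subsequence ending at index i:
i:      1  2  3  4  5  6  7  8  9 10 11 12
a[i]:   8  4 19 14  2  8 18 10 18 19 16 13
dp:     1  1  2  2  1  2  3  3  4  5  4  4
Maximum dp value is 5.

5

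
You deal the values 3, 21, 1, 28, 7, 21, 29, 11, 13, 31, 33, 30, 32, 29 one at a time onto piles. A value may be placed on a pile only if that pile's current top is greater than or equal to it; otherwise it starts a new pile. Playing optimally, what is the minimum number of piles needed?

6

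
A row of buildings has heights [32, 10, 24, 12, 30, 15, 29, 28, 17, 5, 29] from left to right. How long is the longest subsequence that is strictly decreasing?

6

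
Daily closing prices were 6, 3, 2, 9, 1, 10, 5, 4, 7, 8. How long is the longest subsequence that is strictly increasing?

4

Let dp[i] be the length of the longest such subsequence ending at index i:
i:      1  2  3  4  5  6  7  8  9 10
a[i]:   6  3  2  9  1 10  5  4  7  8
dp:     1  1  1  2  1  3  2  2  3  4
Maximum dp value is 4.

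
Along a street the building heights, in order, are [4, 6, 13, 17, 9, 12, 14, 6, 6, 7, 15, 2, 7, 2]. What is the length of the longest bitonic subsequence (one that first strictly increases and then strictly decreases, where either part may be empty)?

8

inc[i] = longest strictly increasing subsequence ending at i; dec[i] = longest strictly decreasing subsequence starting at i:
i:      1  2  3  4  5  6  7  8  9 10 11 12 13 14
a[i]:   4  6 13 17  9 12 14  6  6  7 15  2  7  2
inc:    1  2  3  4  3  4  5  2  2  3  6  1  3  1
dec:    2  2  4  4  3  3  3  2  2  2  3  1  2  1
Best peak at i=11 (value 15): inc=6, dec=3, length 6+3−1 = 8.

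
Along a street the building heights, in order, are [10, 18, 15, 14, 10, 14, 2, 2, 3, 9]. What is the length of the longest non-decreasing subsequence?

4

Track the smallest tail for each achievable length (allowing ties):
10 → extends → [10]
18 → extends → [10, 18]
15 → replaces 18 → [10, 15]
14 → replaces 15 → [10, 14]
10 → replaces 14 → [10, 10]
14 → extends → [10, 10, 14]
2 → replaces 10 → [2, 10, 14]
2 → replaces 10 → [2, 2, 14]
3 → replaces 14 → [2, 2, 3]
9 → extends → [2, 2, 3, 9]
Four tails, so the longest non-decreasing subsequence has length 4 (e.g. 2, 2, 3, 9).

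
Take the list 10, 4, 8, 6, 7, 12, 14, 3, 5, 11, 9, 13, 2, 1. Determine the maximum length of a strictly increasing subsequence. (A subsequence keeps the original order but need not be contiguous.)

5

Let dp[i] be the length of the longest such subsequence ending at index i:
i:      1  2  3  4  5  6  7  8  9 10 11 12 13 14
a[i]:  10  4  8  6  7 12 14  3  5 11  9 13  2  1
dp:     1  1  2  2  3  4  5  1  2  4  4  5  1  1
Maximum dp value is 5.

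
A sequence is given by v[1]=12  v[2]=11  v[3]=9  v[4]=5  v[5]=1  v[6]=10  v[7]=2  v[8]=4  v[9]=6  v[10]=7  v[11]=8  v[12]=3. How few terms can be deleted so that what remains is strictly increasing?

Fewest deletions = n − (longest strictly increasing subsequence).
i:      1  2  3  4  5  6  7  8  9 10 11 12
v[i]:  12 11  9  5  1 10  2  4  6  7  8  3
dp:     1  1  1  1  1  2  2  3  4  5  6  3
max dp = 6, so deletions = 12 − 6 = 6.

6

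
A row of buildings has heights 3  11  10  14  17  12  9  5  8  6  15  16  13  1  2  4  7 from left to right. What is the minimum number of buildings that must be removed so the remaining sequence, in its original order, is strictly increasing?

12

Fewest deletions = n − (longest strictly increasing subsequence).
Patience tails:
3 → extends → [3]
11 → extends → [3, 11]
10 → replaces 11 → [3, 10]
14 → extends → [3, 10, 14]
17 → extends → [3, 10, 14, 17]
12 → replaces 14 → [3, 10, 12, 17]
9 → replaces 10 → [3, 9, 12, 17]
5 → replaces 9 → [3, 5, 12, 17]
8 → replaces 12 → [3, 5, 8, 17]
6 → replaces 8 → [3, 5, 6, 17]
15 → replaces 17 → [3, 5, 6, 15]
16 → extends → [3, 5, 6, 15, 16]
13 → replaces 15 → [3, 5, 6, 13, 16]
1 → replaces 3 → [1, 5, 6, 13, 16]
2 → replaces 5 → [1, 2, 6, 13, 16]
4 → replaces 6 → [1, 2, 4, 13, 16]
7 → replaces 13 → [1, 2, 4, 7, 16]
Longest strictly increasing subsequence has length 5, so deletions = 17 − 5 = 12.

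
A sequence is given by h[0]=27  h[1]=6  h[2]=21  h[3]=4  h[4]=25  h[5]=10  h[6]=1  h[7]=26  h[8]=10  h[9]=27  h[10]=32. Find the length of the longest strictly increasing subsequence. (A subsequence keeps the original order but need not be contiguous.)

Track the smallest tail for each achievable length (strict):
27 → extends → [27]
6 → replaces 27 → [6]
21 → extends → [6, 21]
4 → replaces 6 → [4, 21]
25 → extends → [4, 21, 25]
10 → replaces 21 → [4, 10, 25]
1 → replaces 4 → [1, 10, 25]
26 → extends → [1, 10, 25, 26]
10 → already a tail → [1, 10, 25, 26]
27 → extends → [1, 10, 25, 26, 27]
32 → extends → [1, 10, 25, 26, 27, 32]
Six tails, so the longest strictly increasing subsequence has length 6 (e.g. 6, 21, 25, 26, 27, 32).

6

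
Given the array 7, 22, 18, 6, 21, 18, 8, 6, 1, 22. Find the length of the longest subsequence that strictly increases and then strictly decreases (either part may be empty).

7

inc[i] = longest strictly increasing subsequence ending at i; dec[i] = longest strictly decreasing subsequence starting at i:
i:      1  2  3  4  5  6  7  8  9 10
a[i]:   7 22 18  6 21 18  8  6  1 22
inc:    1  2  2  1  3  2  2  1  1  4
dec:    3  6  4  2  5  4  3  2  1  1
Best peak at i=2 (value 22): inc=2, dec=6, length 2+6−1 = 7.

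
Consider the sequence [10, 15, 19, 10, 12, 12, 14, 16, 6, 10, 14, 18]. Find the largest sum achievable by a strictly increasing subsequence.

Let S[i] be the best sum of a strictly increasing subsequence ending at i:
i:      1  2  3  4  5  6  7  8  9 10 11 12
a[i]:  10 15 19 10 12 12 14 16  6 10 14 18
S:     10 25 44 10 22 22 36 52  6 16 36 70
Maximum is 70 (e.g. 10 + 12 + 14 + 16 + 18).

70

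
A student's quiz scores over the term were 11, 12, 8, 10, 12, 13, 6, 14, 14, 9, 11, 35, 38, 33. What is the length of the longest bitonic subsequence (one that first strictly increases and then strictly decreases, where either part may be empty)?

8

inc[i] = longest strictly increasing subsequence ending at i; dec[i] = longest strictly decreasing subsequence starting at i:
i:      1  2  3  4  5  6  7  8  9 10 11 12 13 14
a[i]:  11 12  8 10 12 13  6 14 14  9 11 35 38 33
inc:    1  2  1  2  3  4  1  5  5  2  3  6  7  6
dec:    3  3  2  2  2  2  1  2  2  1  1  2  2  1
Best peak at i=13 (value 38): inc=7, dec=2, length 7+2−1 = 8.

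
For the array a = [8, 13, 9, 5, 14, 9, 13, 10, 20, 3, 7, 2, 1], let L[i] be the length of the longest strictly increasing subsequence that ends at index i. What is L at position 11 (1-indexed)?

2

dp[i] = 1 + max{dp[j] : j<i, a[j]<a[i]} (or 1 if no such j):
i:      1  2  3  4  5  6  7  8  9 10 11 12 13
a[i]:   8 13  9  5 14  9 13 10 20  3  7  2  1
dp:     1  2  2  1  3  2  3  3  4  1  2  1  1
At index 11 the value is 2.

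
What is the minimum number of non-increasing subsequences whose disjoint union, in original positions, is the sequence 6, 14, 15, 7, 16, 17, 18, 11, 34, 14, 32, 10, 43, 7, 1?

8

The minimum number of non-increasing subsequences covering a sequence equals the length of its longest strictly increasing subsequence.
LIS length is 8 (e.g. 6, 14, 15, 16, 17, 18, 34, 43), so 8 piles are needed.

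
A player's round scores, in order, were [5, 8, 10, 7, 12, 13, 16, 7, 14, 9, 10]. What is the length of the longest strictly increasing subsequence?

Track the smallest tail for each achievable length (strict):
5 → extends → [5]
8 → extends → [5, 8]
10 → extends → [5, 8, 10]
7 → replaces 8 → [5, 7, 10]
12 → extends → [5, 7, 10, 12]
13 → extends → [5, 7, 10, 12, 13]
16 → extends → [5, 7, 10, 12, 13, 16]
7 → already a tail → [5, 7, 10, 12, 13, 16]
14 → replaces 16 → [5, 7, 10, 12, 13, 14]
9 → replaces 10 → [5, 7, 9, 12, 13, 14]
10 → replaces 12 → [5, 7, 9, 10, 13, 14]
Six tails, so the longest strictly increasing subsequence has length 6 (e.g. 5, 8, 10, 12, 13, 16).

6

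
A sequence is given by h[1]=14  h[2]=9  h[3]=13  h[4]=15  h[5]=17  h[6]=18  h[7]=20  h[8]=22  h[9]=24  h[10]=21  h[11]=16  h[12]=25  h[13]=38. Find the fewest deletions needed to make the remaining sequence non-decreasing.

Fewest deletions = n − (longest non-decreasing subsequence).
Patience tails:
14 → extends → [14]
9 → replaces 14 → [9]
13 → extends → [9, 13]
15 → extends → [9, 13, 15]
17 → extends → [9, 13, 15, 17]
18 → extends → [9, 13, 15, 17, 18]
20 → extends → [9, 13, 15, 17, 18, 20]
22 → extends → [9, 13, 15, 17, 18, 20, 22]
24 → extends → [9, 13, 15, 17, 18, 20, 22, 24]
21 → replaces 22 → [9, 13, 15, 17, 18, 20, 21, 24]
16 → replaces 17 → [9, 13, 15, 16, 18, 20, 21, 24]
25 → extends → [9, 13, 15, 16, 18, 20, 21, 24, 25]
38 → extends → [9, 13, 15, 16, 18, 20, 21, 24, 25, 38]
Longest non-decreasing subsequence has length 10, so deletions = 13 − 10 = 3.

3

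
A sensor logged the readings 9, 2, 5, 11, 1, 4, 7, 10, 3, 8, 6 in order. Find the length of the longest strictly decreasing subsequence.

Let dp[i] be the longest strictly decreasing subsequence ending at i:
i:      1  2  3  4  5  6  7  8  9 10 11
a[i]:   9  2  5 11  1  4  7 10  3  8  6
dp:     1  2  2  1  3  3  2  2  4  3  4
Maximum is 4.

4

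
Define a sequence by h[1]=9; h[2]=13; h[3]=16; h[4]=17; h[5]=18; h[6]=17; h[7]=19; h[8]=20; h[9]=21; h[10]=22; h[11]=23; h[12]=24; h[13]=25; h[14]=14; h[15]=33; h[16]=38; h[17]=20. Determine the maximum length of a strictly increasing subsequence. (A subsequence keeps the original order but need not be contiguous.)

Let dp[i] be the length of the longest such subsequence ending at index i:
i:      1  2  3  4  5  6  7  8  9 10 11 12 13 14 15 16 17
h[i]:   9 13 16 17 18 17 19 20 21 22 23 24 25 14 33 38 20
dp:     1  2  3  4  5  4  6  7  8  9 10 11 12  3 13 14  7
Maximum dp value is 14.

14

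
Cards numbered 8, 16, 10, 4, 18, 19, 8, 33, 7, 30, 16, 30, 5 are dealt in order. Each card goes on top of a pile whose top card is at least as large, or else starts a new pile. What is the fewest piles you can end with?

5

Place each on the leftmost legal pile:
8 → new pile 1 (tops now [8])
16 → new pile 2 (tops now [8, 16])
10 → pile 2 (tops now [8, 10])
4 → pile 1 (tops now [4, 10])
18 → new pile 3 (tops now [4, 10, 18])
19 → new pile 4 (tops now [4, 10, 18, 19])
8 → pile 2 (tops now [4, 8, 18, 19])
33 → new pile 5 (tops now [4, 8, 18, 19, 33])
7 → pile 2 (tops now [4, 7, 18, 19, 33])
30 → pile 5 (tops now [4, 7, 18, 19, 30])
16 → pile 3 (tops now [4, 7, 16, 19, 30])
30 → pile 5 (tops now [4, 7, 16, 19, 30])
5 → pile 2 (tops now [4, 5, 16, 19, 30])
Five piles.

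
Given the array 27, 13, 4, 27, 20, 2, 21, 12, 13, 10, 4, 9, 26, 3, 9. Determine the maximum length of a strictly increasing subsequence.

4

Track the smallest tail for each achievable length (strict):
27 → extends → [27]
13 → replaces 27 → [13]
4 → replaces 13 → [4]
27 → extends → [4, 27]
20 → replaces 27 → [4, 20]
2 → replaces 4 → [2, 20]
21 → extends → [2, 20, 21]
12 → replaces 20 → [2, 12, 21]
13 → replaces 21 → [2, 12, 13]
10 → replaces 12 → [2, 10, 13]
4 → replaces 10 → [2, 4, 13]
9 → replaces 13 → [2, 4, 9]
26 → extends → [2, 4, 9, 26]
3 → replaces 4 → [2, 3, 9, 26]
9 → already a tail → [2, 3, 9, 26]
Four tails, so the longest strictly increasing subsequence has length 4 (e.g. 13, 20, 21, 26).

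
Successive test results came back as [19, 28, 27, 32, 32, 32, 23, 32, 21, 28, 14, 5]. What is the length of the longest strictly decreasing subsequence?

Let dp[i] be the longest strictly decreasing subsequence ending at i:
i:      1  2  3  4  5  6  7  8  9 10 11 12
a[i]:  19 28 27 32 32 32 23 32 21 28 14  5
dp:     1  1  2  1  1  1  3  1  4  2  5  6
Maximum is 6.

6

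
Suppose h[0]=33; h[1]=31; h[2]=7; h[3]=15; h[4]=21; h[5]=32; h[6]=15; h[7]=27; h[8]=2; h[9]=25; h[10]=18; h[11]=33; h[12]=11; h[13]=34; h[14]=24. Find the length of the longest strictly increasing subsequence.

Let dp[i] be the length of the longest such subsequence ending at index i:
i:      0  1  2  3  4  5  6  7  8  9 10 11 12 13 14
h[i]:  33 31  7 15 21 32 15 27  2 25 18 33 11 34 24
dp:     1  1  1  2  3  4  2  4  1  4  3  5  2  6  4
Maximum dp value is 6.

6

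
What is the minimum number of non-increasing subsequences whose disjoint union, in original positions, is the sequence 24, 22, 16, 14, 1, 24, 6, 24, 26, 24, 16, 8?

4

Place each on the leftmost legal pile:
24 → new pile 1 (tops now [24])
22 → pile 1 (tops now [22])
16 → pile 1 (tops now [16])
14 → pile 1 (tops now [14])
1 → pile 1 (tops now [1])
24 → new pile 2 (tops now [1, 24])
6 → pile 2 (tops now [1, 6])
24 → new pile 3 (tops now [1, 6, 24])
26 → new pile 4 (tops now [1, 6, 24, 26])
24 → pile 3 (tops now [1, 6, 24, 26])
16 → pile 3 (tops now [1, 6, 16, 26])
8 → pile 3 (tops now [1, 6, 8, 26])
Four piles.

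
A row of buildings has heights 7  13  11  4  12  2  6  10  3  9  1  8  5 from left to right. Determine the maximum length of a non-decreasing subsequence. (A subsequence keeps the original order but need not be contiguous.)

3

Let dp[i] be the length of the longest such subsequence ending at index i:
i:      1  2  3  4  5  6  7  8  9 10 11 12 13
a[i]:   7 13 11  4 12  2  6 10  3  9  1  8  5
dp:     1  2  2  1  3  1  2  3  2  3  1  3  3
Maximum dp value is 3.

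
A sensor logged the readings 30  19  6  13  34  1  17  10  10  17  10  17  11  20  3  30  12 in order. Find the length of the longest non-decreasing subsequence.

Track the smallest tail for each achievable length (allowing ties):
30 → extends → [30]
19 → replaces 30 → [19]
6 → replaces 19 → [6]
13 → extends → [6, 13]
34 → extends → [6, 13, 34]
1 → replaces 6 → [1, 13, 34]
17 → replaces 34 → [1, 13, 17]
10 → replaces 13 → [1, 10, 17]
10 → replaces 17 → [1, 10, 10]
17 → extends → [1, 10, 10, 17]
10 → replaces 17 → [1, 10, 10, 10]
17 → extends → [1, 10, 10, 10, 17]
11 → replaces 17 → [1, 10, 10, 10, 11]
20 → extends → [1, 10, 10, 10, 11, 20]
3 → replaces 10 → [1, 3, 10, 10, 11, 20]
30 → extends → [1, 3, 10, 10, 11, 20, 30]
12 → replaces 20 → [1, 3, 10, 10, 11, 12, 30]
Seven tails, so the longest non-decreasing subsequence has length 7 (e.g. 6, 13, 17, 17, 17, 20, 30).

7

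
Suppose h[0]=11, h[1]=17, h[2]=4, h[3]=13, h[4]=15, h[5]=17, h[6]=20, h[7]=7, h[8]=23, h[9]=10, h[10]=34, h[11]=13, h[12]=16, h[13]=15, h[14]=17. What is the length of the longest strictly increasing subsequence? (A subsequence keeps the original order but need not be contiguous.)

7

Track the smallest tail for each achievable length (strict):
11 → extends → [11]
17 → extends → [11, 17]
4 → replaces 11 → [4, 17]
13 → replaces 17 → [4, 13]
15 → extends → [4, 13, 15]
17 → extends → [4, 13, 15, 17]
20 → extends → [4, 13, 15, 17, 20]
7 → replaces 13 → [4, 7, 15, 17, 20]
23 → extends → [4, 7, 15, 17, 20, 23]
10 → replaces 15 → [4, 7, 10, 17, 20, 23]
34 → extends → [4, 7, 10, 17, 20, 23, 34]
13 → replaces 17 → [4, 7, 10, 13, 20, 23, 34]
16 → replaces 20 → [4, 7, 10, 13, 16, 23, 34]
15 → replaces 16 → [4, 7, 10, 13, 15, 23, 34]
17 → replaces 23 → [4, 7, 10, 13, 15, 17, 34]
Seven tails, so the longest strictly increasing subsequence has length 7 (e.g. 11, 13, 15, 17, 20, 23, 34).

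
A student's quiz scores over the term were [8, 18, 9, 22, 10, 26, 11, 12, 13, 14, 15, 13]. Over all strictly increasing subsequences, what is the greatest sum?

92

Let S[i] be the best sum of a strictly increasing subsequence ending at i:
i:      1  2  3  4  5  6  7  8  9 10 11 12
a[i]:   8 18  9 22 10 26 11 12 13 14 15 13
S:      8 26 17 48 27 74 38 50 63 77 92 63
Maximum is 92 (e.g. 8 + 9 + 10 + 11 + 12 + 13 + 14 + 15).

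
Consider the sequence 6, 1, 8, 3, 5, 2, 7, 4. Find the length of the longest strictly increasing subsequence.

4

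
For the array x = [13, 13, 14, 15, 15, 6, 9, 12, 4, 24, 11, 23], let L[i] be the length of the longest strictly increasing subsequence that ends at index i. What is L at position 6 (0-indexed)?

2

dp[i] = 1 + max{dp[j] : j<i, x[j]<x[i]} (or 1 if no such j):
i:      0  1  2  3  4  5  6  7  8  9 10 11
x[i]:  13 13 14 15 15  6  9 12  4 24 11 23
dp:     1  1  2  3  3  1  2  3  1  4  3  4
At index 6 the value is 2.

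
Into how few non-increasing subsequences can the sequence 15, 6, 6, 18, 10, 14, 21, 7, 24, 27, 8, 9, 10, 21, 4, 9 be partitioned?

Place each on the leftmost legal pile:
15 → new pile 1 (tops now [15])
6 → pile 1 (tops now [6])
6 → pile 1 (tops now [6])
18 → new pile 2 (tops now [6, 18])
10 → pile 2 (tops now [6, 10])
14 → new pile 3 (tops now [6, 10, 14])
21 → new pile 4 (tops now [6, 10, 14, 21])
7 → pile 2 (tops now [6, 7, 14, 21])
24 → new pile 5 (tops now [6, 7, 14, 21, 24])
27 → new pile 6 (tops now [6, 7, 14, 21, 24, 27])
8 → pile 3 (tops now [6, 7, 8, 21, 24, 27])
9 → pile 4 (tops now [6, 7, 8, 9, 24, 27])
10 → pile 5 (tops now [6, 7, 8, 9, 10, 27])
21 → pile 6 (tops now [6, 7, 8, 9, 10, 21])
4 → pile 1 (tops now [4, 7, 8, 9, 10, 21])
9 → pile 4 (tops now [4, 7, 8, 9, 10, 21])
Six piles.

6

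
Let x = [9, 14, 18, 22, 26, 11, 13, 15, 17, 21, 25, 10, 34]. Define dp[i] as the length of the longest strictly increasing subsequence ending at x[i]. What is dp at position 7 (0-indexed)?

dp[i] = 1 + max{dp[j] : j<i, x[j]<x[i]} (or 1 if no such j):
i:      0  1  2  3  4  5  6  7  8  9 10 11 12
x[i]:   9 14 18 22 26 11 13 15 17 21 25 10 34
dp:     1  2  3  4  5  2  3  4  5  6  7  2  8
At index 7 the value is 4.

4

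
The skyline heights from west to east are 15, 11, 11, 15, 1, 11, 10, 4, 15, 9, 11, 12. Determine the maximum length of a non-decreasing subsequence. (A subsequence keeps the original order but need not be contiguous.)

5

Track the smallest tail for each achievable length (allowing ties):
15 → extends → [15]
11 → replaces 15 → [11]
11 → extends → [11, 11]
15 → extends → [11, 11, 15]
1 → replaces 11 → [1, 11, 15]
11 → replaces 15 → [1, 11, 11]
10 → replaces 11 → [1, 10, 11]
4 → replaces 10 → [1, 4, 11]
15 → extends → [1, 4, 11, 15]
9 → replaces 11 → [1, 4, 9, 15]
11 → replaces 15 → [1, 4, 9, 11]
12 → extends → [1, 4, 9, 11, 12]
Five tails, so the longest non-decreasing subsequence has length 5 (e.g. 11, 11, 11, 11, 12).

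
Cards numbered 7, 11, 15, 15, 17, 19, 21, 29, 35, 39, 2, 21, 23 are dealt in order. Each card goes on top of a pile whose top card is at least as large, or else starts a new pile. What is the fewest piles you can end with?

9

Place each on the leftmost legal pile:
7 → new pile 1 (tops now [7])
11 → new pile 2 (tops now [7, 11])
15 → new pile 3 (tops now [7, 11, 15])
15 → pile 3 (tops now [7, 11, 15])
17 → new pile 4 (tops now [7, 11, 15, 17])
19 → new pile 5 (tops now [7, 11, 15, 17, 19])
21 → new pile 6 (tops now [7, 11, 15, 17, 19, 21])
29 → new pile 7 (tops now [7, 11, 15, 17, 19, 21, 29])
35 → new pile 8 (tops now [7, 11, 15, 17, 19, 21, 29, 35])
39 → new pile 9 (tops now [7, 11, 15, 17, 19, 21, 29, 35, 39])
2 → pile 1 (tops now [2, 11, 15, 17, 19, 21, 29, 35, 39])
21 → pile 6 (tops now [2, 11, 15, 17, 19, 21, 29, 35, 39])
23 → pile 7 (tops now [2, 11, 15, 17, 19, 21, 23, 35, 39])
Nine piles.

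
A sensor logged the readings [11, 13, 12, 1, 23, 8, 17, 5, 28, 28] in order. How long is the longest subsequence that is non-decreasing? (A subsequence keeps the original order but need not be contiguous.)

5

Track the smallest tail for each achievable length (allowing ties):
11 → extends → [11]
13 → extends → [11, 13]
12 → replaces 13 → [11, 12]
1 → replaces 11 → [1, 12]
23 → extends → [1, 12, 23]
8 → replaces 12 → [1, 8, 23]
17 → replaces 23 → [1, 8, 17]
5 → replaces 8 → [1, 5, 17]
28 → extends → [1, 5, 17, 28]
28 → extends → [1, 5, 17, 28, 28]
Five tails, so the longest non-decreasing subsequence has length 5 (e.g. 11, 13, 23, 28, 28).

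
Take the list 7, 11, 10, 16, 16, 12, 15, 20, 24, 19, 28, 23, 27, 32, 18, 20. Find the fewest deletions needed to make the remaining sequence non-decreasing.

8

Fewest deletions = n − (longest non-decreasing subsequence).
Patience tails:
7 → extends → [7]
11 → extends → [7, 11]
10 → replaces 11 → [7, 10]
16 → extends → [7, 10, 16]
16 → extends → [7, 10, 16, 16]
12 → replaces 16 → [7, 10, 12, 16]
15 → replaces 16 → [7, 10, 12, 15]
20 → extends → [7, 10, 12, 15, 20]
24 → extends → [7, 10, 12, 15, 20, 24]
19 → replaces 20 → [7, 10, 12, 15, 19, 24]
28 → extends → [7, 10, 12, 15, 19, 24, 28]
23 → replaces 24 → [7, 10, 12, 15, 19, 23, 28]
27 → replaces 28 → [7, 10, 12, 15, 19, 23, 27]
32 → extends → [7, 10, 12, 15, 19, 23, 27, 32]
18 → replaces 19 → [7, 10, 12, 15, 18, 23, 27, 32]
20 → replaces 23 → [7, 10, 12, 15, 18, 20, 27, 32]
Longest non-decreasing subsequence has length 8, so deletions = 16 − 8 = 8.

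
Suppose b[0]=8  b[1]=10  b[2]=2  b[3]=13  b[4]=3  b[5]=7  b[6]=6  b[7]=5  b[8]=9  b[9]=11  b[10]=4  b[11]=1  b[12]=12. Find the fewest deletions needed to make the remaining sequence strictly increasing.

7

Fewest deletions = n − (longest strictly increasing subsequence).
Patience tails:
8 → extends → [8]
10 → extends → [8, 10]
2 → replaces 8 → [2, 10]
13 → extends → [2, 10, 13]
3 → replaces 10 → [2, 3, 13]
7 → replaces 13 → [2, 3, 7]
6 → replaces 7 → [2, 3, 6]
5 → replaces 6 → [2, 3, 5]
9 → extends → [2, 3, 5, 9]
11 → extends → [2, 3, 5, 9, 11]
4 → replaces 5 → [2, 3, 4, 9, 11]
1 → replaces 2 → [1, 3, 4, 9, 11]
12 → extends → [1, 3, 4, 9, 11, 12]
Longest strictly increasing subsequence has length 6, so deletions = 13 − 6 = 7.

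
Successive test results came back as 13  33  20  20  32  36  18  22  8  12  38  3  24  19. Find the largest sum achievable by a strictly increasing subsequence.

Let S[i] be the best sum of a strictly increasing subsequence ending at i:
i:       1   2   3   4   5   6   7   8   9  10  11  12  13  14
a[i]:   13  33  20  20  32  36  18  22   8  12  38   3  24  19
S:      13  46  33  33  65 101  31  55   8  20 139   3  79  50
Maximum is 139 (e.g. 13 + 20 + 32 + 36 + 38).

139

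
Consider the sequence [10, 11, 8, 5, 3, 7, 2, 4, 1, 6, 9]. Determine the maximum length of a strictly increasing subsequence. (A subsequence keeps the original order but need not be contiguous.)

Let dp[i] be the length of the longest such subsequence ending at index i:
i:      1  2  3  4  5  6  7  8  9 10 11
a[i]:  10 11  8  5  3  7  2  4  1  6  9
dp:     1  2  1  1  1  2  1  2  1  3  4
Maximum dp value is 4.

4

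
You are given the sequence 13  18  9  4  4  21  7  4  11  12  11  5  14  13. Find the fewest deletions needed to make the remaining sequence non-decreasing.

Fewest deletions = n − (longest non-decreasing subsequence).
i:      1  2  3  4  5  6  7  8  9 10 11 12 13 14
a[i]:  13 18  9  4  4 21  7  4 11 12 11  5 14 13
dp:     1  2  1  1  2  3  3  3  4  5  5  4  6  6
max dp = 6, so deletions = 14 − 6 = 8.

8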